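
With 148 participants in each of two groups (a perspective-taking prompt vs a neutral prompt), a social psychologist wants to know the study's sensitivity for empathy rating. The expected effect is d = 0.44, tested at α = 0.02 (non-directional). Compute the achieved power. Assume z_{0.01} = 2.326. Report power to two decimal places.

For two equal groups, power = Φ(d·√(n/2) − z_{α/2}).
d·√(n/2) = 0.44 × √(148/2) = 0.44 × 8.602 = 3.785.
z_β = 3.785 − 2.326 = 1.459.
Power = Φ(1.459) = 0.928.

power ≈ 0.93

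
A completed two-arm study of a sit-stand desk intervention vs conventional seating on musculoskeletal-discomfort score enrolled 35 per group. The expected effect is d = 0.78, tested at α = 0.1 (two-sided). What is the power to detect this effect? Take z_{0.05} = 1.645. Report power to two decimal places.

power ≈ 0.95

For two equal groups, power = Φ(d·√(n/2) − z_{α/2}).
d·√(n/2) = 0.78 × √(35/2) = 0.78 × 4.183 = 3.263.
z_β = 3.263 − 1.645 = 1.618.
Power = Φ(1.618) = 0.947.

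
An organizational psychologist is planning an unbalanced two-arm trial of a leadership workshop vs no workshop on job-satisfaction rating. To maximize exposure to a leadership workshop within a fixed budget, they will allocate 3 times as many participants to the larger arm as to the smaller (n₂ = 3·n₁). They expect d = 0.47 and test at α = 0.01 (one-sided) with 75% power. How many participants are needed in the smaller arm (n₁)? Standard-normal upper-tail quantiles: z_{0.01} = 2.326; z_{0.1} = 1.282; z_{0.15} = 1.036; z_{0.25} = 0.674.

With allocation ratio k = n₂/n₁ = 3, Var(x̄₁−x̄₂) = σ²(1/n₁ + 1/(k·n₁)) = σ²·(k+1)/(k·n₁).
So n₁ = (1 + 1/k)·((z_{α} + z_β)/d)² = 1.333 × (3.000/0.47)².
n₁ = 1.333 × 40.74 = 54.3.
Round up: n₁ = 55, giving n₂ = 3 × 55 = 165.

n₁ = 55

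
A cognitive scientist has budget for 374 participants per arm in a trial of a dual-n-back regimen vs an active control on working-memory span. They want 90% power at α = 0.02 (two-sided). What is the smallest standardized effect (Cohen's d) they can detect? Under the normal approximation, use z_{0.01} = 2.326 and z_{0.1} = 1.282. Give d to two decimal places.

d_min ≈ 0.26

For two independent groups of n = 374 each: d_min = (z_{α/2} + z_β)·√(2/n).
z-sum = 2.326 + 1.282 = 3.608.
d_min = 3.608 × √(2/374) = 3.608 × 0.0731 = 0.264.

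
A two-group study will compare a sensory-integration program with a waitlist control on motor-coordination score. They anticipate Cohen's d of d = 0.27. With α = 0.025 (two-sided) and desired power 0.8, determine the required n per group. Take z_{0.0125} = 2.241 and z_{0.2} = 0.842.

For two independent groups with equal n: n = 2·((z_{α/2} + z_β) / d)².
z_{α/2} + z_β = 2.241 + 0.842 = 3.083.
n = 2 × (3.083 / 0.27)² = 2 × 11.419² = 2 × 130.38 = 260.8.
Round up to the next whole participant.

n = 261 per group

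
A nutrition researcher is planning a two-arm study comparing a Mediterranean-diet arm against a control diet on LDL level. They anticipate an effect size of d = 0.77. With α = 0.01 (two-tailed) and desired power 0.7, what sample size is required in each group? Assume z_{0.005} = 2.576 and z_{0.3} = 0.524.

For two independent groups with equal n: n = 2·((z_{α/2} + z_β) / d)².
z_{α/2} + z_β = 2.576 + 0.524 = 3.100.
n = 2 × (3.100 / 0.77)² = 2 × 4.026² = 2 × 16.21 = 32.4.
Round up to the next whole participant.

n = 33 per group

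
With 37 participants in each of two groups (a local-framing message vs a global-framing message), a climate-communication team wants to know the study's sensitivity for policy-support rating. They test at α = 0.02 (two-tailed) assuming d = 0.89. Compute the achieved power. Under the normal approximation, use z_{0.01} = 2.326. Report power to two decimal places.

For two equal groups, power = Φ(d·√(n/2) − z_{α/2}).
d·√(n/2) = 0.89 × √(37/2) = 0.89 × 4.301 = 3.828.
z_β = 3.828 − 2.326 = 1.502.
Power = Φ(1.502) = 0.933.

power ≈ 0.93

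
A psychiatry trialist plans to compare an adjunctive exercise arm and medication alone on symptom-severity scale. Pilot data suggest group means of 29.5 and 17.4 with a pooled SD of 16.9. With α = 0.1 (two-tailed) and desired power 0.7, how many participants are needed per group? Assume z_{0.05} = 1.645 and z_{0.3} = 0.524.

n = 19 per group

Cohen's d = |M₁ − M₂| / SD_pooled = |29.5 − 17.4| / 16.9 = 12.1 / 16.9 = 0.716.
For two independent groups with equal n: n = 2·((z_{α/2} + z_β) / d)².
z_{α/2} + z_β = 1.645 + 0.524 = 2.169.
n = 2 × (2.169 / 0.716)² = 2 × 3.029² = 2 × 9.18 = 18.4.
Round up to the next whole participant.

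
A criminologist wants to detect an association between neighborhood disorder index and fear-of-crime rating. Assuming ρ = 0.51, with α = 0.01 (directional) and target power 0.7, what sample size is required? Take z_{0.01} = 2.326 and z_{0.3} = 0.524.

Fisher's z: C = ½·ln((1+r)/(1−r)) = ½·ln(3.0816) = 0.5627.
n = ((z_{α} + z_β)/C)² + 3.
(2.326 + 0.524) / 0.5627 = 2.850 / 0.5627 = 5.065.
n = 5.065² + 3 = 25.65 + 3 = 28.7.
Round up.

n = 29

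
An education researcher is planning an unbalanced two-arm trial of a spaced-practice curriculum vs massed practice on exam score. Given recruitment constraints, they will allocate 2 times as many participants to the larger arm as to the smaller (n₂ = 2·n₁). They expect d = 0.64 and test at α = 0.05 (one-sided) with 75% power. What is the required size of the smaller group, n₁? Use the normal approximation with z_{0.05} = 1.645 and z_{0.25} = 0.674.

With allocation ratio k = n₂/n₁ = 2, Var(x̄₁−x̄₂) = σ²(1/n₁ + 1/(k·n₁)) = σ²·(k+1)/(k·n₁).
So n₁ = (1 + 1/k)·((z_{α} + z_β)/d)² = 1.500 × (2.319/0.64)².
n₁ = 1.500 × 13.13 = 19.7.
Round up: n₁ = 20, giving n₂ = 2 × 20 = 40.

n₁ = 20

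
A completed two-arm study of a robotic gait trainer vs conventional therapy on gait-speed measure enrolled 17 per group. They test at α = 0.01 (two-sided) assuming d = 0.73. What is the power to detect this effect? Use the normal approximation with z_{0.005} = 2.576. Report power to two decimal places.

power ≈ 0.33

For two equal groups, power = Φ(d·√(n/2) − z_{α/2}).
d·√(n/2) = 0.73 × √(17/2) = 0.73 × 2.915 = 2.128.
z_β = 2.128 − 2.576 = -0.448.
Power = Φ(-0.448) = 0.327.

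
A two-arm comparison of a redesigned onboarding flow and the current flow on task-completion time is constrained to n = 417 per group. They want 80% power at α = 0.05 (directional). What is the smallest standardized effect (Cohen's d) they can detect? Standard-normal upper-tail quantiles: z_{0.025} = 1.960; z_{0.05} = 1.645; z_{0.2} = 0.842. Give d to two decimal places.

For two independent groups of n = 417 each: d_min = (z_{α} + z_β)·√(2/n).
z-sum = 1.645 + 0.842 = 2.487.
d_min = 2.487 × √(2/417) = 2.487 × 0.0693 = 0.172.

d_min ≈ 0.17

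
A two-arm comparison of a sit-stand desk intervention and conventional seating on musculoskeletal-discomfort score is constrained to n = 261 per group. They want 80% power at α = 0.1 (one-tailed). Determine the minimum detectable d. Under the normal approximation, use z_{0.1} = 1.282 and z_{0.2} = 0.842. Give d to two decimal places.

d_min ≈ 0.19

For two independent groups of n = 261 each: d_min = (z_{α} + z_β)·√(2/n).
z-sum = 1.282 + 0.842 = 2.124.
d_min = 2.124 × √(2/261) = 2.124 × 0.0875 = 0.186.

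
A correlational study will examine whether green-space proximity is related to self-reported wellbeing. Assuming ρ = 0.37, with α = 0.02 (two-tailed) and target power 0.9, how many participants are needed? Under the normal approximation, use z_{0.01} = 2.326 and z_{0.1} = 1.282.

n = 90

Fisher's z: C = ½·ln((1+r)/(1−r)) = ½·ln(2.1746) = 0.3884.
n = ((z_{α/2} + z_β)/C)² + 3.
(2.326 + 1.282) / 0.3884 = 3.608 / 0.3884 = 9.289.
n = 9.289² + 3 = 86.29 + 3 = 89.3.
Round up.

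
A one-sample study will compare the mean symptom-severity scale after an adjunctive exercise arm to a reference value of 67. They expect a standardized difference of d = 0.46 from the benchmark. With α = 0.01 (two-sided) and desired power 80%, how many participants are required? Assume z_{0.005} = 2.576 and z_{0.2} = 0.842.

n = 56

For a one-sample test: n = ((z_{α/2} + z_β) / d)².
z_{α/2} + z_β = 2.576 + 0.842 = 3.418.
n = (3.418 / 0.46)² = 7.430² = 55.21.
Round up.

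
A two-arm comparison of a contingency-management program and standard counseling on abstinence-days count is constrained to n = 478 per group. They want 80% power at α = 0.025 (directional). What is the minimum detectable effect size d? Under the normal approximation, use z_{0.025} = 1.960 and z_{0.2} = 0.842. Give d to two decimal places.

d_min ≈ 0.18

For two independent groups of n = 478 each: d_min = (z_{α} + z_β)·√(2/n).
z-sum = 1.960 + 0.842 = 2.802.
d_min = 2.802 × √(2/478) = 2.802 × 0.0647 = 0.181.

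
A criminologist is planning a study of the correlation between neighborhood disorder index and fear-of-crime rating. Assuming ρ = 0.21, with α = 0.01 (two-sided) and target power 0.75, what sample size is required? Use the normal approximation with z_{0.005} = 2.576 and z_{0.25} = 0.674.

n = 236

Fisher's z: C = ½·ln((1+r)/(1−r)) = ½·ln(1.5316) = 0.2132.
n = ((z_{α/2} + z_β)/C)² + 3.
(2.576 + 0.674) / 0.2132 = 3.250 / 0.2132 = 15.244.
n = 15.244² + 3 = 232.38 + 3 = 235.4.
Round up.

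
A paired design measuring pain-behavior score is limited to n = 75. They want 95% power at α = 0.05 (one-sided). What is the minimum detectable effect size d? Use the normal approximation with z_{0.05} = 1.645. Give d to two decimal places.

For a single sample (or paired design) of n = 75: d_min = (z_{α} + z_β)/√n.
z-sum = 1.645 + 1.645 = 3.290.
d_min = 3.290 / √75 = 3.290 / 8.660 = 0.380.

d_min ≈ 0.38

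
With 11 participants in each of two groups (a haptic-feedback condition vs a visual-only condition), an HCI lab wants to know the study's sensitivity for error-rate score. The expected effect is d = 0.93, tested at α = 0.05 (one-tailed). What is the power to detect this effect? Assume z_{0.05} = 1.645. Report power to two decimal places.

For two equal groups, power = Φ(d·√(n/2) − z_{α}).
d·√(n/2) = 0.93 × √(11/2) = 0.93 × 2.345 = 2.181.
z_β = 2.181 − 1.645 = 0.536.
Power = Φ(0.536) = 0.704.

power ≈ 0.70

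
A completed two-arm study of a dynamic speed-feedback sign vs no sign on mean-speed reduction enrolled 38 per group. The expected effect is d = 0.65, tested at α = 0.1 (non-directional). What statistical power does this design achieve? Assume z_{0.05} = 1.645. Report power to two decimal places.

power ≈ 0.88

For two equal groups, power = Φ(d·√(n/2) − z_{α/2}).
d·√(n/2) = 0.65 × √(38/2) = 0.65 × 4.359 = 2.833.
z_β = 2.833 − 1.645 = 1.188.
Power = Φ(1.188) = 0.883.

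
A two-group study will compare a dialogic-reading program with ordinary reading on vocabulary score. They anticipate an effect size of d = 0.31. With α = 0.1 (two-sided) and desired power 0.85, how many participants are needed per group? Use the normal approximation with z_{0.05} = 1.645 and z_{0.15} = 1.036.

n = 150 per group

For two independent groups with equal n: n = 2·((z_{α/2} + z_β) / d)².
z_{α/2} + z_β = 1.645 + 1.036 = 2.681.
n = 2 × (2.681 / 0.31)² = 2 × 8.648² = 2 × 74.79 = 149.6.
Round up to the next whole participant.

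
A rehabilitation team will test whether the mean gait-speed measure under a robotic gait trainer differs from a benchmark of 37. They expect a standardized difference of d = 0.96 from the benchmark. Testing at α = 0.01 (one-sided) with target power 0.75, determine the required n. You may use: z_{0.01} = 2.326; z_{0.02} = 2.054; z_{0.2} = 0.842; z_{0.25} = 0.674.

For a one-sample test: n = ((z_{α} + z_β) / d)².
z_{α} + z_β = 2.326 + 0.674 = 3.000.
n = (3.000 / 0.96)² = 3.125² = 9.77.
Round up.

n = 10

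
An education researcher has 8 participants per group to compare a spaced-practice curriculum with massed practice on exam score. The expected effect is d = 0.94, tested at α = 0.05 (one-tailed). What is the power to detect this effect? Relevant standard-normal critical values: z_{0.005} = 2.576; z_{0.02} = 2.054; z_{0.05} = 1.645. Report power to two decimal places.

power ≈ 0.59

For two equal groups, power = Φ(d·√(n/2) − z_{α}).
d·√(n/2) = 0.94 × √(8/2) = 0.94 × 2.000 = 1.880.
z_β = 1.880 − 1.645 = 0.235.
Power = Φ(0.235) = 0.593.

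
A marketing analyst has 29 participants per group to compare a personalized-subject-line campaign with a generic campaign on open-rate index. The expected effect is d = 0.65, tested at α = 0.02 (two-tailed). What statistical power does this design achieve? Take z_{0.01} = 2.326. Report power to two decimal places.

For two equal groups, power = Φ(d·√(n/2) − z_{α/2}).
d·√(n/2) = 0.65 × √(29/2) = 0.65 × 3.808 = 2.475.
z_β = 2.475 − 2.326 = 0.149.
Power = Φ(0.149) = 0.559.

power ≈ 0.56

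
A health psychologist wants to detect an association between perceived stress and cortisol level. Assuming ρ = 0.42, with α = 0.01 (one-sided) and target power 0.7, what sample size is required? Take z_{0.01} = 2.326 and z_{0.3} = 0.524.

Fisher's z: C = ½·ln((1+r)/(1−r)) = ½·ln(2.4483) = 0.4477.
n = ((z_{α} + z_β)/C)² + 3.
(2.326 + 0.524) / 0.4477 = 2.850 / 0.4477 = 6.366.
n = 6.366² + 3 = 40.52 + 3 = 43.5.
Round up.

n = 44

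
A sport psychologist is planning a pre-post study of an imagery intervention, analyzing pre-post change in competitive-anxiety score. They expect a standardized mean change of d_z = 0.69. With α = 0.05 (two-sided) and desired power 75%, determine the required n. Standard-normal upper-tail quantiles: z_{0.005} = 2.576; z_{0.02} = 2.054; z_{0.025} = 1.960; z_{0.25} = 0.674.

For a paired (one-sample on differences) test: n = ((z_{α/2} + z_β) / d)².
z_{α/2} + z_β = 1.960 + 0.674 = 2.634.
n = (2.634 / 0.69)² = 3.817² = 14.57.
Round up.

n = 15 pairs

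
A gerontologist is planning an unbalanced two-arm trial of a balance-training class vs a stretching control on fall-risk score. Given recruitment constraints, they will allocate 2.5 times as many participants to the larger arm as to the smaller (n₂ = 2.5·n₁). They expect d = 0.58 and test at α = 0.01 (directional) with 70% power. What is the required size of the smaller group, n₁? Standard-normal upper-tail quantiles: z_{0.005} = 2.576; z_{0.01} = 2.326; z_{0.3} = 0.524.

n₁ = 34

With allocation ratio k = n₂/n₁ = 2.5, Var(x̄₁−x̄₂) = σ²(1/n₁ + 1/(k·n₁)) = σ²·(k+1)/(k·n₁).
So n₁ = (1 + 1/k)·((z_{α} + z_β)/d)² = 1.400 × (2.850/0.58)².
n₁ = 1.400 × 24.15 = 33.8.
Round up: n₁ = 34, giving n₂ = 2.5 × 34 = 85.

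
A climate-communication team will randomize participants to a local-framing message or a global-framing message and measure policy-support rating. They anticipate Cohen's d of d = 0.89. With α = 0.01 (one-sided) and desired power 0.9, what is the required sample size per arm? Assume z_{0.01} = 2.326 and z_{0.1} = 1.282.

n = 33 per group

For two independent groups with equal n: n = 2·((z_{α} + z_β) / d)².
z_{α} + z_β = 2.326 + 1.282 = 3.608.
n = 2 × (3.608 / 0.89)² = 2 × 4.054² = 2 × 16.43 = 32.9.
Round up to the next whole participant.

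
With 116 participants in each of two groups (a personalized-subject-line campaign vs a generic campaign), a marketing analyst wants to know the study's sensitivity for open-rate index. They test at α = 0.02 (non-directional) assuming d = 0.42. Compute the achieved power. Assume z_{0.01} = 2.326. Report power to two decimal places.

For two equal groups, power = Φ(d·√(n/2) − z_{α/2}).
d·√(n/2) = 0.42 × √(116/2) = 0.42 × 7.616 = 3.199.
z_β = 3.199 − 2.326 = 0.873.
Power = Φ(0.873) = 0.809.

power ≈ 0.81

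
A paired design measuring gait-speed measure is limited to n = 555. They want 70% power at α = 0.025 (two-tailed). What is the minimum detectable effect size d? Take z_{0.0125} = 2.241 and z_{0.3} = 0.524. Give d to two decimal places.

For a single sample (or paired design) of n = 555: d_min = (z_{α/2} + z_β)/√n.
z-sum = 2.241 + 0.524 = 2.765.
d_min = 2.765 / √555 = 2.765 / 23.558 = 0.117.

d_min ≈ 0.12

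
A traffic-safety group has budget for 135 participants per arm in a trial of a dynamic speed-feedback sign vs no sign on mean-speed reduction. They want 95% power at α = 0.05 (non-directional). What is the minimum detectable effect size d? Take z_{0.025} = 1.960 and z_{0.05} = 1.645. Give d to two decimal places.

For two independent groups of n = 135 each: d_min = (z_{α/2} + z_β)·√(2/n).
z-sum = 1.960 + 1.645 = 3.605.
d_min = 3.605 × √(2/135) = 3.605 × 0.1217 = 0.439.

d_min ≈ 0.44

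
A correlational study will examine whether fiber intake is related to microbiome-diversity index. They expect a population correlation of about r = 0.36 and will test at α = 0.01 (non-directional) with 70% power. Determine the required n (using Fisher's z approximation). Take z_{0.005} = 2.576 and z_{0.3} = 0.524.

n = 71

Fisher's z: C = ½·ln((1+r)/(1−r)) = ½·ln(2.1250) = 0.3769.
n = ((z_{α/2} + z_β)/C)² + 3.
(2.576 + 0.524) / 0.3769 = 3.100 / 0.3769 = 8.225.
n = 8.225² + 3 = 67.65 + 3 = 70.7.
Round up.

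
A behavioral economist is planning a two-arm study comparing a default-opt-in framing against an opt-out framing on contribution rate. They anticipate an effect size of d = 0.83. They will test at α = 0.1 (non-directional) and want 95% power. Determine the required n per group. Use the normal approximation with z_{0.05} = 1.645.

n = 32 per group

For two independent groups with equal n: n = 2·((z_{α/2} + z_β) / d)².
z_{α/2} + z_β = 1.645 + 1.645 = 3.290.
n = 2 × (3.290 / 0.83)² = 2 × 3.964² = 2 × 15.71 = 31.4.
Round up to the next whole participant.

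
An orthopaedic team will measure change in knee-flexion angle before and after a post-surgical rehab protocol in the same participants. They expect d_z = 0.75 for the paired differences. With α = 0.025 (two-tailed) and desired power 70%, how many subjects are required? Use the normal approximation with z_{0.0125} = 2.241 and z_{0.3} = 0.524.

For a paired (one-sample on differences) test: n = ((z_{α/2} + z_β) / d)².
z_{α/2} + z_β = 2.241 + 0.524 = 2.765.
n = (2.765 / 0.75)² = 3.687² = 13.59.
Round up.

n = 14 pairs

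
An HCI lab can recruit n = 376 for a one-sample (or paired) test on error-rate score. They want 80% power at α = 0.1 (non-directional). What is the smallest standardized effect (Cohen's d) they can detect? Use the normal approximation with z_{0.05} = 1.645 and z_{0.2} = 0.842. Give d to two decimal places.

For a single sample (or paired design) of n = 376: d_min = (z_{α/2} + z_β)/√n.
z-sum = 1.645 + 0.842 = 2.487.
d_min = 2.487 / √376 = 2.487 / 19.391 = 0.128.

d_min ≈ 0.13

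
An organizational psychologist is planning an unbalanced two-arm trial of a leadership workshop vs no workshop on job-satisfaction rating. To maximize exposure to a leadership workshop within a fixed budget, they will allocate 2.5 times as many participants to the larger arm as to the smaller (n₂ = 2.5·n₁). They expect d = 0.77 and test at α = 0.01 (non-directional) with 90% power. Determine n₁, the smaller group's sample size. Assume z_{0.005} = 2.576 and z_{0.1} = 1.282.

With allocation ratio k = n₂/n₁ = 2.5, Var(x̄₁−x̄₂) = σ²(1/n₁ + 1/(k·n₁)) = σ²·(k+1)/(k·n₁).
So n₁ = (1 + 1/k)·((z_{α/2} + z_β)/d)² = 1.400 × (3.858/0.77)².
n₁ = 1.400 × 25.10 = 35.1.
Round up: n₁ = 36, giving n₂ = 2.5 × 36 = 90.

n₁ = 36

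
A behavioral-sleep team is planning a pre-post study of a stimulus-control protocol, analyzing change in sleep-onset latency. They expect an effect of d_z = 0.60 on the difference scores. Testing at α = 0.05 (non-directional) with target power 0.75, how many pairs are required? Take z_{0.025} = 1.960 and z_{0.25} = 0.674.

n = 20 pairs

For a paired (one-sample on differences) test: n = ((z_{α/2} + z_β) / d)².
z_{α/2} + z_β = 1.960 + 0.674 = 2.634.
n = (2.634 / 0.60)² = 4.390² = 19.27.
Round up.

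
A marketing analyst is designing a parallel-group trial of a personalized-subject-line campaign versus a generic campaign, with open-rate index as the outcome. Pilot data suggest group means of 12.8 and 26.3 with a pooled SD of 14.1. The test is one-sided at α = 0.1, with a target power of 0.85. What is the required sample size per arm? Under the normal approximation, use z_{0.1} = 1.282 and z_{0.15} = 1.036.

n = 12 per group

Cohen's d = |M₁ − M₂| / SD_pooled = |12.8 − 26.3| / 14.1 = 13.5 / 14.1 = 0.957.
For two independent groups with equal n: n = 2·((z_{α} + z_β) / d)².
z_{α} + z_β = 1.282 + 1.036 = 2.318.
n = 2 × (2.318 / 0.957)² = 2 × 2.422² = 2 × 5.87 = 11.7.
Round up to the next whole participant.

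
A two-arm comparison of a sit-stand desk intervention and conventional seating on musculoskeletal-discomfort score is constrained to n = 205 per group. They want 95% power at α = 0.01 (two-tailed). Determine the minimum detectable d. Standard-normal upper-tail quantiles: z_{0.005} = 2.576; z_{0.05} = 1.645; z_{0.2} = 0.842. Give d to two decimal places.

d_min ≈ 0.42

For two independent groups of n = 205 each: d_min = (z_{α/2} + z_β)·√(2/n).
z-sum = 2.576 + 1.645 = 4.221.
d_min = 4.221 × √(2/205) = 4.221 × 0.0988 = 0.417.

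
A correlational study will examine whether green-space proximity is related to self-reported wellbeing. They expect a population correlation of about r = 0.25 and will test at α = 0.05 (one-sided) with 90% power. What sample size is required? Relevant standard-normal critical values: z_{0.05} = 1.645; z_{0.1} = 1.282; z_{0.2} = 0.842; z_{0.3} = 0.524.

Fisher's z: C = ½·ln((1+r)/(1−r)) = ½·ln(1.6667) = 0.2554.
n = ((z_{α} + z_β)/C)² + 3.
(1.645 + 1.282) / 0.2554 = 2.927 / 0.2554 = 11.460.
n = 11.460² + 3 = 131.34 + 3 = 134.3.
Round up.

n = 135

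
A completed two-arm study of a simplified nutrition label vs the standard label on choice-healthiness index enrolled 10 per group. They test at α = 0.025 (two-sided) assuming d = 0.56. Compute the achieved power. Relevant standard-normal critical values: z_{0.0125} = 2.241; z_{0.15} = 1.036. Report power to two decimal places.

For two equal groups, power = Φ(d·√(n/2) − z_{α/2}).
d·√(n/2) = 0.56 × √(10/2) = 0.56 × 2.236 = 1.252.
z_β = 1.252 − 2.241 = -0.989.
Power = Φ(-0.989) = 0.161.

power ≈ 0.16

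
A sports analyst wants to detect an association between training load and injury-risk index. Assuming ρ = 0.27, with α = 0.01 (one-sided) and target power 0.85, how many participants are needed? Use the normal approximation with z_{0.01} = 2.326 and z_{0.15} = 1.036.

n = 151

Fisher's z: C = ½·ln((1+r)/(1−r)) = ½·ln(1.7397) = 0.2769.
n = ((z_{α} + z_β)/C)² + 3.
(2.326 + 1.036) / 0.2769 = 3.362 / 0.2769 = 12.142.
n = 12.142² + 3 = 147.42 + 3 = 150.4.
Round up.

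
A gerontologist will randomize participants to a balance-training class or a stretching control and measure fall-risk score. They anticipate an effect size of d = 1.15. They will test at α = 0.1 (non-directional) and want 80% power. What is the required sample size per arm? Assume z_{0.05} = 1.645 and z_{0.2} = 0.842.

For two independent groups with equal n: n = 2·((z_{α/2} + z_β) / d)².
z_{α/2} + z_β = 1.645 + 0.842 = 2.487.
n = 2 × (2.487 / 1.15)² = 2 × 2.163² = 2 × 4.68 = 9.4.
Round up to the next whole participant.

n = 10 per group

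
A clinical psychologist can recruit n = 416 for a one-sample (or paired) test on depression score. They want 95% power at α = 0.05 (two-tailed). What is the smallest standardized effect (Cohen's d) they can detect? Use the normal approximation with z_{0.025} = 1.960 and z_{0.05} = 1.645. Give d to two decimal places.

d_min ≈ 0.18

For a single sample (or paired design) of n = 416: d_min = (z_{α/2} + z_β)/√n.
z-sum = 1.960 + 1.645 = 3.605.
d_min = 3.605 / √416 = 3.605 / 20.396 = 0.177.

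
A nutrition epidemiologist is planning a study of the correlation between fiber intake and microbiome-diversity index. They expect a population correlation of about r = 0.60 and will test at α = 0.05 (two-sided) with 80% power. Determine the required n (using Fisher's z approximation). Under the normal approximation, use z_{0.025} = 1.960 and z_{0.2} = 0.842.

n = 20

Fisher's z: C = ½·ln((1+r)/(1−r)) = ½·ln(4.0000) = 0.6931.
n = ((z_{α/2} + z_β)/C)² + 3.
(1.960 + 0.842) / 0.6931 = 2.802 / 0.6931 = 4.043.
n = 4.043² + 3 = 16.34 + 3 = 19.3.
Round up.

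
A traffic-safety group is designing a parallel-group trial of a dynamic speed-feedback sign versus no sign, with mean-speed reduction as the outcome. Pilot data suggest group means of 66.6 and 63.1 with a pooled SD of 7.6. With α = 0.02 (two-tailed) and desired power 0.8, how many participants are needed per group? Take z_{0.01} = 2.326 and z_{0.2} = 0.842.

Cohen's d = |M₁ − M₂| / SD_pooled = |66.6 − 63.1| / 7.6 = 3.5 / 7.6 = 0.461.
For two independent groups with equal n: n = 2·((z_{α/2} + z_β) / d)².
z_{α/2} + z_β = 2.326 + 0.842 = 3.168.
n = 2 × (3.168 / 0.461)² = 2 × 6.872² = 2 × 47.22 = 94.4.
Round up to the next whole participant.

n = 95 per group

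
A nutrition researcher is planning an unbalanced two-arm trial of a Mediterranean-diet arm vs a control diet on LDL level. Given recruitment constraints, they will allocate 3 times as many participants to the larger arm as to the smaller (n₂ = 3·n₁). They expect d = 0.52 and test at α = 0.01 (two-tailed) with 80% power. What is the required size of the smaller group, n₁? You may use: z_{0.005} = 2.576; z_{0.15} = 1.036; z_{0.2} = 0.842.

With allocation ratio k = n₂/n₁ = 3, Var(x̄₁−x̄₂) = σ²(1/n₁ + 1/(k·n₁)) = σ²·(k+1)/(k·n₁).
So n₁ = (1 + 1/k)·((z_{α/2} + z_β)/d)² = 1.333 × (3.418/0.52)².
n₁ = 1.333 × 43.21 = 57.6.
Round up: n₁ = 58, giving n₂ = 3 × 58 = 174.

n₁ = 58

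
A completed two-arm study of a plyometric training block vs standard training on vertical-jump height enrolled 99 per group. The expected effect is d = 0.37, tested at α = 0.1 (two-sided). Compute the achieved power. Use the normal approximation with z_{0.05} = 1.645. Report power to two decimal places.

For two equal groups, power = Φ(d·√(n/2) − z_{α/2}).
d·√(n/2) = 0.37 × √(99/2) = 0.37 × 7.036 = 2.603.
z_β = 2.603 − 1.645 = 0.958.
Power = Φ(0.958) = 0.831.

power ≈ 0.83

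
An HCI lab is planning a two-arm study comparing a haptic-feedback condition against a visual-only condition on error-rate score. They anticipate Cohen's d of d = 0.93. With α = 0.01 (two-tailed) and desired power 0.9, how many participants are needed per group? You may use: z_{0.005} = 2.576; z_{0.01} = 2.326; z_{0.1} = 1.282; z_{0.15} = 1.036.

n = 35 per group

For two independent groups with equal n: n = 2·((z_{α/2} + z_β) / d)².
z_{α/2} + z_β = 2.576 + 1.282 = 3.858.
n = 2 × (3.858 / 0.93)² = 2 × 4.148² = 2 × 17.21 = 34.4.
Round up to the next whole participant.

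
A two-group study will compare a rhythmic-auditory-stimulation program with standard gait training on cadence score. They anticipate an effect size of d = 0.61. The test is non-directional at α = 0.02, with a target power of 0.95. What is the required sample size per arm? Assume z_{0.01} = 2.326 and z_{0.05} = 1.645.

n = 85 per group

For two independent groups with equal n: n = 2·((z_{α/2} + z_β) / d)².
z_{α/2} + z_β = 2.326 + 1.645 = 3.971.
n = 2 × (3.971 / 0.61)² = 2 × 6.510² = 2 × 42.38 = 84.8.
Round up to the next whole participant.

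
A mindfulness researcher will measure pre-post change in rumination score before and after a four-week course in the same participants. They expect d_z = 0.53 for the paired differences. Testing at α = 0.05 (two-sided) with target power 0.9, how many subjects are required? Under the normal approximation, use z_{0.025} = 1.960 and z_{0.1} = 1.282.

For a paired (one-sample on differences) test: n = ((z_{α/2} + z_β) / d)².
z_{α/2} + z_β = 1.960 + 1.282 = 3.242.
n = (3.242 / 0.53)² = 6.117² = 37.42.
Round up.

n = 38 pairs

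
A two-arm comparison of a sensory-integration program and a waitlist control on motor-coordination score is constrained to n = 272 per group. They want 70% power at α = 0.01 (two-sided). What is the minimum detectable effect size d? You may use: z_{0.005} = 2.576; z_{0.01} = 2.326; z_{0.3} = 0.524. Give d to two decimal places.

d_min ≈ 0.27

For two independent groups of n = 272 each: d_min = (z_{α/2} + z_β)·√(2/n).
z-sum = 2.576 + 0.524 = 3.100.
d_min = 3.100 × √(2/272) = 3.100 × 0.0857 = 0.266.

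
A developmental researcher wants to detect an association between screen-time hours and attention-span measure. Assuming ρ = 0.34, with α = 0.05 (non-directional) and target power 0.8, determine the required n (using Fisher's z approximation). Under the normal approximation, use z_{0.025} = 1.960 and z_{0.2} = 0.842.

n = 66

Fisher's z: C = ½·ln((1+r)/(1−r)) = ½·ln(2.0303) = 0.3541.
n = ((z_{α/2} + z_β)/C)² + 3.
(1.960 + 0.842) / 0.3541 = 2.802 / 0.3541 = 7.913.
n = 7.913² + 3 = 62.62 + 3 = 65.6.
Round up.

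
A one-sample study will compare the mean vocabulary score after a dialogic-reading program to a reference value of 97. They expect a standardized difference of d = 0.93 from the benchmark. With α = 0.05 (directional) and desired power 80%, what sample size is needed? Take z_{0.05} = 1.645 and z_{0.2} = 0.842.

n = 8

For a one-sample test: n = ((z_{α} + z_β) / d)².
z_{α} + z_β = 1.645 + 0.842 = 2.487.
n = (2.487 / 0.93)² = 2.674² = 7.15.
Round up.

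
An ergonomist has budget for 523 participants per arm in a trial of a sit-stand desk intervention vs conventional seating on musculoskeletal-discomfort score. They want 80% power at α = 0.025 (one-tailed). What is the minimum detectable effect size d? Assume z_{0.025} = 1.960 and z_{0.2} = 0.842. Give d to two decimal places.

d_min ≈ 0.17

For two independent groups of n = 523 each: d_min = (z_{α} + z_β)·√(2/n).
z-sum = 1.960 + 0.842 = 2.802.
d_min = 2.802 × √(2/523) = 2.802 × 0.0618 = 0.173.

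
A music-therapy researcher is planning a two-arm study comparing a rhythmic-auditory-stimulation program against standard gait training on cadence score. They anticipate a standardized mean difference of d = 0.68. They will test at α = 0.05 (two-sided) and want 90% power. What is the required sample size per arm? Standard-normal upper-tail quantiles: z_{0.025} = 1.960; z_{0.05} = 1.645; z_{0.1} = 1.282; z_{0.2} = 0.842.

For two independent groups with equal n: n = 2·((z_{α/2} + z_β) / d)².
z_{α/2} + z_β = 1.960 + 1.282 = 3.242.
n = 2 × (3.242 / 0.68)² = 2 × 4.768² = 2 × 22.73 = 45.5.
Round up to the next whole participant.

n = 46 per group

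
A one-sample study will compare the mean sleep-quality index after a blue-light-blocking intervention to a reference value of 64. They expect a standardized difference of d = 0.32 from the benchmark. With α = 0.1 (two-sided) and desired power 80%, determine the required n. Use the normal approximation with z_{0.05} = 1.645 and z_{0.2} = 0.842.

n = 61

For a one-sample test: n = ((z_{α/2} + z_β) / d)².
z_{α/2} + z_β = 1.645 + 0.842 = 2.487.
n = (2.487 / 0.32)² = 7.772² = 60.40.
Round up.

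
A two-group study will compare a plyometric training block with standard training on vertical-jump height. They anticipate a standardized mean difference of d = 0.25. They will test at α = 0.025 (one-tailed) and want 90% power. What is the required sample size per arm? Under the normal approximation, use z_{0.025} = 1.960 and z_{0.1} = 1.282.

For two independent groups with equal n: n = 2·((z_{α} + z_β) / d)².
z_{α} + z_β = 1.960 + 1.282 = 3.242.
n = 2 × (3.242 / 0.25)² = 2 × 12.968² = 2 × 168.17 = 336.3.
Round up to the next whole participant.

n = 337 per group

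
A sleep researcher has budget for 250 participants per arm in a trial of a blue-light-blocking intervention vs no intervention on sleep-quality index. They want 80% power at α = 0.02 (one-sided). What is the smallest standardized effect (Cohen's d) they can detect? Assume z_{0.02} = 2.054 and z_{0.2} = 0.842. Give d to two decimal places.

d_min ≈ 0.26

For two independent groups of n = 250 each: d_min = (z_{α} + z_β)·√(2/n).
z-sum = 2.054 + 0.842 = 2.896.
d_min = 2.896 × √(2/250) = 2.896 × 0.0894 = 0.259.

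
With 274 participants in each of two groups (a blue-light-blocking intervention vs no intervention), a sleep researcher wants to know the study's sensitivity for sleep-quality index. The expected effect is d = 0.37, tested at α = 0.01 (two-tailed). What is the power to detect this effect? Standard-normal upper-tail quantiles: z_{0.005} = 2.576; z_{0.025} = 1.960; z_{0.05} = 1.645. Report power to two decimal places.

power ≈ 0.96

For two equal groups, power = Φ(d·√(n/2) − z_{α/2}).
d·√(n/2) = 0.37 × √(274/2) = 0.37 × 11.705 = 4.331.
z_β = 4.331 − 2.576 = 1.755.
Power = Φ(1.755) = 0.960.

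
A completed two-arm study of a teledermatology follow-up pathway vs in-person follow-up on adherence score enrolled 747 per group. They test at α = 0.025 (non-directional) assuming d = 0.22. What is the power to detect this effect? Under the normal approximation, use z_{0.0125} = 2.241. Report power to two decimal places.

power ≈ 0.98

For two equal groups, power = Φ(d·√(n/2) − z_{α/2}).
d·√(n/2) = 0.22 × √(747/2) = 0.22 × 19.326 = 4.252.
z_β = 4.252 − 2.241 = 2.011.
Power = Φ(2.011) = 0.978.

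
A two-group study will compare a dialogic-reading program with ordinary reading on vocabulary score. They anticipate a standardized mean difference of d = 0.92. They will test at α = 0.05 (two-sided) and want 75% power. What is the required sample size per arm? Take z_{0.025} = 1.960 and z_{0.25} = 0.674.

n = 17 per group

For two independent groups with equal n: n = 2·((z_{α/2} + z_β) / d)².
z_{α/2} + z_β = 1.960 + 0.674 = 2.634.
n = 2 × (2.634 / 0.92)² = 2 × 2.863² = 2 × 8.20 = 16.4.
Round up to the next whole participant.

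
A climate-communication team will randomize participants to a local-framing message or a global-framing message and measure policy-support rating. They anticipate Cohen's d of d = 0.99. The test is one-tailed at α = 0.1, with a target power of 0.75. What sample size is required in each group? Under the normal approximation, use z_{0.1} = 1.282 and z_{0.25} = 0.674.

n = 8 per group

For two independent groups with equal n: n = 2·((z_{α} + z_β) / d)².
z_{α} + z_β = 1.282 + 0.674 = 1.956.
n = 2 × (1.956 / 0.99)² = 2 × 1.976² = 2 × 3.90 = 7.8.
Round up to the next whole participant.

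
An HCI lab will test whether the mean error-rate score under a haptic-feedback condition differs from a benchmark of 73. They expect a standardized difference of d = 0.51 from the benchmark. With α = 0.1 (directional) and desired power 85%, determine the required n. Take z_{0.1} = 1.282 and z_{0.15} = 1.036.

n = 21

For a one-sample test: n = ((z_{α} + z_β) / d)².
z_{α} + z_β = 1.282 + 1.036 = 2.318.
n = (2.318 / 0.51)² = 4.545² = 20.66.
Round up.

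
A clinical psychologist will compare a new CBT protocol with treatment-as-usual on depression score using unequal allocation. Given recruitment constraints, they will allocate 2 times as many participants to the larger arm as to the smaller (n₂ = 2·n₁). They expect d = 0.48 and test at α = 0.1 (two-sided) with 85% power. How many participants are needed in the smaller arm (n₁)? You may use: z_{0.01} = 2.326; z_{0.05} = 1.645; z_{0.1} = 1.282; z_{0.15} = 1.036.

n₁ = 47

With allocation ratio k = n₂/n₁ = 2, Var(x̄₁−x̄₂) = σ²(1/n₁ + 1/(k·n₁)) = σ²·(k+1)/(k·n₁).
So n₁ = (1 + 1/k)·((z_{α/2} + z_β)/d)² = 1.500 × (2.681/0.48)².
n₁ = 1.500 × 31.20 = 46.8.
Round up: n₁ = 47, giving n₂ = 2 × 47 = 94.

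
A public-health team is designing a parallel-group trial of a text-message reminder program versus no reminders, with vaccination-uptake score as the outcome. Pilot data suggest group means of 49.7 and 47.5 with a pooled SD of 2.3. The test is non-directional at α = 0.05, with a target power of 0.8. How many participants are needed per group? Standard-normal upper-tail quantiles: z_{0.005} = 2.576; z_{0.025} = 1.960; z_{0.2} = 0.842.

n = 18 per group

Cohen's d = |M₁ − M₂| / SD_pooled = |49.7 − 47.5| / 2.3 = 2.2 / 2.3 = 0.957.
For two independent groups with equal n: n = 2·((z_{α/2} + z_β) / d)².
z_{α/2} + z_β = 1.960 + 0.842 = 2.802.
n = 2 × (2.802 / 0.957)² = 2 × 2.928² = 2 × 8.57 = 17.1.
Round up to the next whole participant.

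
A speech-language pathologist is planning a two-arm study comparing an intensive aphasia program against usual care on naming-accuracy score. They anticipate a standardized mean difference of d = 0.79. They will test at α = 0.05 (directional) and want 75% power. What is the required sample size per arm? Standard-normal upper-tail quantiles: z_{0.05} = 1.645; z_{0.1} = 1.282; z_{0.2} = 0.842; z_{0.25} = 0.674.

For two independent groups with equal n: n = 2·((z_{α} + z_β) / d)².
z_{α} + z_β = 1.645 + 0.674 = 2.319.
n = 2 × (2.319 / 0.79)² = 2 × 2.935² = 2 × 8.62 = 17.2.
Round up to the next whole participant.

n = 18 per group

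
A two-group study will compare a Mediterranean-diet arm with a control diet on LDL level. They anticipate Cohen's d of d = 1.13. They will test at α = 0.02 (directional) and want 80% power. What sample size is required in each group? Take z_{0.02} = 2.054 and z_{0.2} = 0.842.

For two independent groups with equal n: n = 2·((z_{α} + z_β) / d)².
z_{α} + z_β = 2.054 + 0.842 = 2.896.
n = 2 × (2.896 / 1.13)² = 2 × 2.563² = 2 × 6.57 = 13.1.
Round up to the next whole participant.

n = 14 per group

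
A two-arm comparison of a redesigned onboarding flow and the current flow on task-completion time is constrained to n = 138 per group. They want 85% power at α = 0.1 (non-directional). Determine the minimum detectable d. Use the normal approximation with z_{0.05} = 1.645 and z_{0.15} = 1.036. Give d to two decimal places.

d_min ≈ 0.32

For two independent groups of n = 138 each: d_min = (z_{α/2} + z_β)·√(2/n).
z-sum = 1.645 + 1.036 = 2.681.
d_min = 2.681 × √(2/138) = 2.681 × 0.1204 = 0.323.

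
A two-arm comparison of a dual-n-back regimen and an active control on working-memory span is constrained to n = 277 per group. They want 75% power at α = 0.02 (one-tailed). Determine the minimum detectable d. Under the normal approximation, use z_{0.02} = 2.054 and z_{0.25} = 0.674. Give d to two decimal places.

For two independent groups of n = 277 each: d_min = (z_{α} + z_β)·√(2/n).
z-sum = 2.054 + 0.674 = 2.728.
d_min = 2.728 × √(2/277) = 2.728 × 0.0850 = 0.232.

d_min ≈ 0.23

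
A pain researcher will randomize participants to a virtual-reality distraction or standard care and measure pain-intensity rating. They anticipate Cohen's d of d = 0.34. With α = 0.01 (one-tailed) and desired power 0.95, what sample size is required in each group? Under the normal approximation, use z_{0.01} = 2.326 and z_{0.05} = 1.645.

For two independent groups with equal n: n = 2·((z_{α} + z_β) / d)².
z_{α} + z_β = 2.326 + 1.645 = 3.971.
n = 2 × (3.971 / 0.34)² = 2 × 11.679² = 2 × 136.41 = 272.8.
Round up to the next whole participant.

n = 273 per group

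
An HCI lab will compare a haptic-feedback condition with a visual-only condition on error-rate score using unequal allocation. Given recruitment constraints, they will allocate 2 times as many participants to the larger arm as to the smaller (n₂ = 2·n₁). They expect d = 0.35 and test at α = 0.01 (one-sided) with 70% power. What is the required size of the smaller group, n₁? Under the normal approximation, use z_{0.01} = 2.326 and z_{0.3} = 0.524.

n₁ = 100

With allocation ratio k = n₂/n₁ = 2, Var(x̄₁−x̄₂) = σ²(1/n₁ + 1/(k·n₁)) = σ²·(k+1)/(k·n₁).
So n₁ = (1 + 1/k)·((z_{α} + z_β)/d)² = 1.500 × (2.850/0.35)².
n₁ = 1.500 × 66.31 = 99.5.
Round up: n₁ = 100, giving n₂ = 2 × 100 = 200.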